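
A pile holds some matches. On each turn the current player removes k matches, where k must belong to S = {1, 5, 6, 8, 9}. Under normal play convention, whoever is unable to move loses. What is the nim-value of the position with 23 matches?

G(0) = 0
G(1) = mex{0} = 1
G(2) = mex{1} = 0
G(3) = mex{0} = 1
G(4) = mex{1} = 0
G(5) = mex{0,0} = 1
G(6) = mex{1,1,0} = 2
G(7) = mex{2,0,1} = 3
G(8) = mex{3,1,0,0} = 2
G(9) = mex{2,0,1,1,0} = 3
G(10) = mex{3,1,0,0,1} = 2
G(11) = mex{2,2,1,1,0} = 3
G(12) = mex{3,3,2,0,1} = 4
G(13) = mex{4,2,3,1,0} = 5
G(14) = mex{5,3,2,2,1} = 0
G(15) = mex{0,2,3,3,2} = 1
G(16) = mex{1,3,2,2,3} = 0
G(17) = mex{0,4,3,3,2} = 1
G(18) = mex{1,5,4,2,3} = 0
G(19) = mex{0,0,5,3,2} = 1
G(20) = mex{1,1,0,4,3} = 2
G(21) = mex{2,0,1,5,4} = 3
G(22) = mex{3,1,0,0,5} = 2
G(23) = mex{2,0,1,1,0} = 3

3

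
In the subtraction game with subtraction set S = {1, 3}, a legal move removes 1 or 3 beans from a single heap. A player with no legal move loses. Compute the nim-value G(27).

1

n :  0  1  2  3  4  5  6  7  8  9 10 11 12 13 14 15 16 17 18 19 20 21 22 23 24 25 26 27
G :  0  1  0  1  0  1  0  1  0  1  0  1  0  1  0  1  0  1  0  1  0  1  0  1  0  1  0  1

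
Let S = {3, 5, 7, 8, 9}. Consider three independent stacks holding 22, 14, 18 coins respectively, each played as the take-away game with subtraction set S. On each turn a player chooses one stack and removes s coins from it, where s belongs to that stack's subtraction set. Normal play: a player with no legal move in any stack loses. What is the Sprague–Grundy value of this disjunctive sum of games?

1

All stacks use S = {3, 5, 7, 8, 9}:
n :  0  1  2  3  4  5  6  7  8  9 10 11 12 13 14 15 16 17 18 19 20 21 22
G :  0  0  0  1  1  1  2  2  2  3  3  3  0  0  0  1  1  1  2  2  2  3  3
Stack A: G(22) = 3.
Stack B: G(14) = 0.
Stack C: G(18) = 2.
Combined Grundy value = 3 ⊕ 0 ⊕ 2 = 1.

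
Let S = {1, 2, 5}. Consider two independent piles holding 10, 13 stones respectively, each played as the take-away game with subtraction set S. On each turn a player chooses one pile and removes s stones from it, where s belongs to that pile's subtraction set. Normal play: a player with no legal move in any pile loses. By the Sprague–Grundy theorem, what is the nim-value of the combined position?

0

All piles use S = {1, 2, 5}:
n :  0  1  2  3  4  5  6  7  8  9 10 11 12 13
G :  0  1  2  0  1  2  0  1  2  0  1  2  0  1
Pile A: G(10) = 1.
Pile B: G(13) = 1.
Combined Grundy value = 1 ⊕ 1 = 0.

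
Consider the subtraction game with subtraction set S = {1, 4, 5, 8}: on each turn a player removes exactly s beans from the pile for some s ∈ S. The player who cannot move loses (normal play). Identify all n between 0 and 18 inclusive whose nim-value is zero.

0, 2, 9, 11, 18

G(0) = 0
G(1) = mex{0} = 1
G(2) = mex{1} = 0
G(3) = mex{0} = 1
G(4) = mex{1,0} = 2
G(5) = mex{2,1,0} = 3
G(6) = mex{3,0,1} = 2
G(7) = mex{2,1,0} = 3
G(8) = mex{3,2,1,0} = 4
G(9) = mex{4,3,2,1} = 0
G(10) = mex{0,2,3,0} = 1
G(11) = mex{1,3,2,1} = 0
G(12) = mex{0,4,3,2} = 1
G(13) = mex{1,0,4,3} = 2
G(14) = mex{2,1,0,2} = 3
G(15) = mex{3,0,1,3} = 2
G(16) = mex{2,1,0,4} = 3
G(17) = mex{3,2,1,0} = 4
G(18) = mex{4,3,2,1} = 0
P-positions are exactly the n with G(n) = 0.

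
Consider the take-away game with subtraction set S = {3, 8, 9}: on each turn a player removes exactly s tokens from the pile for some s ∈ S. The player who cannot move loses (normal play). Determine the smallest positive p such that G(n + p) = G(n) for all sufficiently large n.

17

G(0) = 0
G(1) = mex{} = 0
G(2) = mex{} = 0
G(3) = mex{0} = 1
G(4) = mex{0} = 1
G(5) = mex{0} = 1
G(6) = mex{1} = 0
G(7) = mex{1} = 0
G(8) = mex{1,0} = 2
G(9) = mex{0,0,0} = 1
G(10) = mex{0,0,0} = 1
G(11) = mex{2,1,0} = 3
G(12) = mex{1,1,1} = 0
G(13) = mex{1,1,1} = 0
G(14) = mex{3,0,1} = 2
G(15) = mex{0,0,0} = 1
G(16) = mex{0,2,0} = 1
G(17) = mex{2,1,2} = 0
G(18) = mex{1,1,1} = 0
G(19) = mex{1,3,1} = 0
G(20) = mex{0,0,3} = 1
G(21) = mex{0,0,0} = 1
G(22) = mex{0,2,0} = 1
G(23) = mex{1,1,2} = 0
G(24) = mex{1,1,1} = 0
G(25) = mex{1,0,1} = 2
G(26) = mex{0,0,0} = 1
G(27) = mex{0,0,0} = 1
G(28) = mex{2,1,0} = 3
G(29) = mex{1,1,1} = 0
G(30) = mex{1,1,1} = 0
G(31) = mex{3,0,1} = 2
G(32) = mex{0,0,0} = 1
G(33) = mex{0,2,0} = 1
G(34) = mex{2,1,2} = 0
G(35) = mex{1,1,1} = 0
G(n+17) = G(n) holds for n = 0,…,8 (a full window of length max(S) = 9), so the sequence is purely periodic with period 17.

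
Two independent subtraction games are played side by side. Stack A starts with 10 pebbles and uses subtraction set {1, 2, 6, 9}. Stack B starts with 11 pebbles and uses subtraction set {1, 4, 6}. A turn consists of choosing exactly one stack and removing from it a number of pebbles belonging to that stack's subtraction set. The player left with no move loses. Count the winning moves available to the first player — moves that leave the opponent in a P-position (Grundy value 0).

Stack A, S = {1, 2, 6, 9}:
n :  0  1  2  3  4  5  6  7  8  9 10
G :  0  1  2  0  1  2  3  0  1  2  0
G_A(10) = 0.
Stack B, S = {1, 4, 6}:
n :  0  1  2  3  4  5  6  7  8  9 10 11
G :  0  1  0  1  2  0  1  0  1  2  0  1
G_B(11) = 1.
Combined Grundy value = 0 ⊕ 1 = 1.
A winning move leaves total XOR = 0, i.e. changes one component's Grundy value g to g ⊕ X where X is the current total.
Stack A: need g' = 0⊕1 = 1. Options: 10−1→G=2, 10−2→G=1, 10−6→G=1, 10−9→G=1. Hits: 3.
Stack B: need g' = 1⊕1 = 0. Options: 11−1→G=0, 11−4→G=0, 11−6→G=0. Hits: 3.

6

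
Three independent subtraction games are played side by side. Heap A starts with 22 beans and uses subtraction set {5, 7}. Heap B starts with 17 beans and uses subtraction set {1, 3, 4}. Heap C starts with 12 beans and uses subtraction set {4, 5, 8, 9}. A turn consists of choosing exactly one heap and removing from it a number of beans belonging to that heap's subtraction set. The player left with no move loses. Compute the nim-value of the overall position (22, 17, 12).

Heap A, S = {5, 7}:
n :  0  1  2  3  4  5  6  7  8  9 10 11 12 13 14 15 16 17 18 19 20 21 22
G :  0  0  0  0  0  1  1  1  1  1  2  2  0  0  0  0  0  1  1  1  1  1  2
G_A(22) = 2.
Heap B, S = {1, 3, 4}:
G(0) = 0
G(1) = mex{0} = 1
G(2) = mex{1} = 0
G(3) = mex{0,0} = 1
G(4) = mex{1,1,0} = 2
G(5) = mex{2,0,1} = 3
G(6) = mex{3,1,0} = 2
G(7) = mex{2,2,1} = 0
G(8) = mex{0,3,2} = 1
G(9) = mex{1,2,3} = 0
G(10) = mex{0,0,2} = 1
G(11) = mex{1,1,0} = 2
G(12) = mex{2,0,1} = 3
G(13) = mex{3,1,0} = 2
G(14) = mex{2,2,1} = 0
G(15) = mex{0,3,2} = 1
G(16) = mex{1,2,3} = 0
G(17) = mex{0,0,2} = 1
G_B(17) = 1.
Heap C, S = {4, 5, 8, 9}:
n :  0  1  2  3  4  5  6  7  8  9 10 11 12
G :  0  0  0  0  1  1  1  1  2  2  2  2  3
G_C(12) = 3.
Combined Grundy value = 2 ⊕ 1 ⊕ 3 = 0.

0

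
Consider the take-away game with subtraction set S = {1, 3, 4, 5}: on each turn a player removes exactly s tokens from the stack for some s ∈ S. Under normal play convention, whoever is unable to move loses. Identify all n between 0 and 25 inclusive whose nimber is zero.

n :  0  1  2  3  4  5  6  7  8  9 10 11 12 13 14 15 16 17 18 19 20 21 22 23 24 25
G :  0  1  0  1  2  3  2  3  0  1  0  1  2  3  2  3  0  1  0  1  2  3  2  3  0  1
P-positions are exactly the n with G(n) = 0.

0, 2, 8, 10, 16, 18, 24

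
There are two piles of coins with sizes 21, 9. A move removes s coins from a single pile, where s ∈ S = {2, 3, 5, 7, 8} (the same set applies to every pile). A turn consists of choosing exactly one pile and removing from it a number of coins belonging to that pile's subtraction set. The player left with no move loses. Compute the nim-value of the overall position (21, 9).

All piles use S = {2, 3, 5, 7, 8}:
n :  0  1  2  3  4  5  6  7  8  9 10 11 12 13 14 15 16 17 18 19 20 21
G :  0  0  1  1  2  2  3  3  4  4  0  0  1  1  2  2  3  3  4  4  0  0
Pile A: G(21) = 0.
Pile B: G(9) = 4.
Combined Grundy value = 0 ⊕ 4 = 4.

4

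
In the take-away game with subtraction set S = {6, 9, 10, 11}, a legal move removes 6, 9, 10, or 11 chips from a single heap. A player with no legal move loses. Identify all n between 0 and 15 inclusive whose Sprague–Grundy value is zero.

0, 1, 2, 3, 4, 5

G(0) = 0
G(1) = mex{} = 0
G(2) = mex{} = 0
G(3) = mex{} = 0
G(4) = mex{} = 0
G(5) = mex{} = 0
G(6) = mex{0} = 1
G(7) = mex{0} = 1
G(8) = mex{0} = 1
G(9) = mex{0,0} = 1
G(10) = mex{0,0,0} = 1
G(11) = mex{0,0,0,0} = 1
G(12) = mex{1,0,0,0} = 2
G(13) = mex{1,0,0,0} = 2
G(14) = mex{1,0,0,0} = 2
G(15) = mex{1,1,0,0} = 2
P-positions are exactly the n with G(n) = 0.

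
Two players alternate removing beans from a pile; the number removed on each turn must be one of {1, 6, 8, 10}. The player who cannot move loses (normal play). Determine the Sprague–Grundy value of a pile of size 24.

n :  0  1  2  3  4  5  6  7  8  9 10 11 12 13 14 15 16 17 18 19 20 21 22 23 24
G :  0  1  0  1  0  1  2  0  1  0  1  0  1  2  3  2  0  1  0  1  0  1  2  0  1

1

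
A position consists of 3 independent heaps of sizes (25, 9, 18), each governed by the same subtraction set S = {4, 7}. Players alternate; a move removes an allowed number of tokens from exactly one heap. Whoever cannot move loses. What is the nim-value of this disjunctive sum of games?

All heaps use S = {4, 7}:
n :  0  1  2  3  4  5  6  7  8  9 10 11 12 13 14 15 16 17 18 19 20 21 22 23 24 25
G :  0  0  0  0  1  1  1  1  2  2  2  0  0  0  0  1  1  1  1  2  2  2  0  0  0  0
Heap A: G(25) = 0.
Heap B: G(9) = 2.
Heap C: G(18) = 1.
Combined Grundy value = 0 ⊕ 2 ⊕ 1 = 3.

3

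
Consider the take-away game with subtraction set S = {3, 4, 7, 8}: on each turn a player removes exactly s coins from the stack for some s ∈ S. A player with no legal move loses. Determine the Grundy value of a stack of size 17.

2

G(0) = 0
G(1) = mex{} = 0
G(2) = mex{} = 0
G(3) = mex{0} = 1
G(4) = mex{0,0} = 1
G(5) = mex{0,0} = 1
G(6) = mex{1,0} = 2
G(7) = mex{1,1,0} = 2
G(8) = mex{1,1,0,0} = 2
G(9) = mex{2,1,0,0} = 3
G(10) = mex{2,2,1,0} = 3
G(11) = mex{2,2,1,1} = 0
G(12) = mex{3,2,1,1} = 0
G(13) = mex{3,3,2,1} = 0
G(14) = mex{0,3,2,2} = 1
G(15) = mex{0,0,2,2} = 1
G(16) = mex{0,0,3,2} = 1
G(17) = mex{1,0,3,3} = 2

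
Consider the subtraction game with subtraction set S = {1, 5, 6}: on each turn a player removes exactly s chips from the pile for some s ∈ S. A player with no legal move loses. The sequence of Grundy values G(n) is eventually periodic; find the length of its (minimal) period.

11

G(0) = 0
G(1) = mex{0} = 1
G(2) = mex{1} = 0
G(3) = mex{0} = 1
G(4) = mex{1} = 0
G(5) = mex{0,0} = 1
G(6) = mex{1,1,0} = 2
G(7) = mex{2,0,1} = 3
G(8) = mex{3,1,0} = 2
G(9) = mex{2,0,1} = 3
G(10) = mex{3,1,0} = 2
G(11) = mex{2,2,1} = 0
G(12) = mex{0,3,2} = 1
G(13) = mex{1,2,3} = 0
G(14) = mex{0,3,2} = 1
G(15) = mex{1,2,3} = 0
G(16) = mex{0,0,2} = 1
G(17) = mex{1,1,0} = 2
G(18) = mex{2,0,1} = 3
G(19) = mex{3,1,0} = 2
G(20) = mex{2,0,1} = 3
G(21) = mex{3,1,0} = 2
G(22) = mex{2,2,1} = 0
G(23) = mex{0,3,2} = 1
G(n+11) = G(n) holds for n = 0,…,5 (a full window of length max(S) = 6), so the sequence is purely periodic with period 11.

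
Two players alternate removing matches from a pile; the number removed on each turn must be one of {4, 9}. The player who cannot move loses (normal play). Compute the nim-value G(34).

0

n :  0  1  2  3  4  5  6  7  8  9 10 11 12 13 14 15 16 17 18 19 20 21 22 23 24 25 26 27 28 29 30 31 32 33 34
G :  0  0  0  0  1  1  1  1  0  2  2  2  1  0  0  0  0  1  1  1  1  0  2  2  2  1  0  0  0  0  1  1  1  1  0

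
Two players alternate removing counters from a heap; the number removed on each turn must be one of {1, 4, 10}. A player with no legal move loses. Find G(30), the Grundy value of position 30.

1

G(0) = 0
G(1) = mex{0} = 1
G(2) = mex{1} = 0
G(3) = mex{0} = 1
G(4) = mex{1,0} = 2
G(5) = mex{2,1} = 0
G(6) = mex{0,0} = 1
G(7) = mex{1,1} = 0
G(8) = mex{0,2} = 1
G(9) = mex{1,0} = 2
G(10) = mex{2,1,0} = 3
G(11) = mex{3,0,1} = 2
G(12) = mex{2,1,0} = 3
G(13) = mex{3,2,1} = 0
G(14) = mex{0,3,2} = 1
G(15) = mex{1,2,0} = 3
G(16) = mex{3,3,1} = 0
G(17) = mex{0,0,0} = 1
G(18) = mex{1,1,1} = 0
G(19) = mex{0,3,2} = 1
G(20) = mex{1,0,3} = 2
G(21) = mex{2,1,2} = 0
G(22) = mex{0,0,3} = 1
G(23) = mex{1,1,0} = 2
G(24) = mex{2,2,1} = 0
G(25) = mex{0,0,3} = 1
G(26) = mex{1,1,0} = 2
G(27) = mex{2,2,1} = 0
G(28) = mex{0,0,0} = 1
G(29) = mex{1,1,1} = 0
G(30) = mex{0,2,2} = 1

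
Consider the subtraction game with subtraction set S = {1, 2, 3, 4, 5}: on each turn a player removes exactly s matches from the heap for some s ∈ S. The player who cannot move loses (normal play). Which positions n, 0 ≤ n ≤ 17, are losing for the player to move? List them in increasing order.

n :  0  1  2  3  4  5  6  7  8  9 10 11 12 13 14 15 16 17
G :  0  1  2  3  4  5  0  1  2  3  4  5  0  1  2  3  4  5
P-positions are exactly the n with G(n) = 0.

0, 6, 12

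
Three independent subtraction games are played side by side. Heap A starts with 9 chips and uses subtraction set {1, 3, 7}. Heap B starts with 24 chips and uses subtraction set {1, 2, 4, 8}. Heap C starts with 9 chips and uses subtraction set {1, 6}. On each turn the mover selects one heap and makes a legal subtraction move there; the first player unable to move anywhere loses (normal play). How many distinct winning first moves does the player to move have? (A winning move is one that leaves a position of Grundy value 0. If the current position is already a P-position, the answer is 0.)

Heap A, S = {1, 3, 7}:
n : 0 1 2 3 4 5 6 7 8 9
G : 0 1 0 1 0 1 0 1 0 1
G_A(9) = 1.
Heap B, S = {1, 2, 4, 8}:
n :  0  1  2  3  4  5  6  7  8  9 10 11 12 13 14 15 16 17 18 19 20 21 22 23 24
G :  0  1  2  0  1  2  0  1  2  0  1  2  0  1  2  0  1  2  0  1  2  0  1  2  0
G_B(24) = 0.
Heap C, S = {1, 6}:
n : 0 1 2 3 4 5 6 7 8 9
G : 0 1 0 1 0 1 2 0 1 0
G_C(9) = 0.
Combined Grundy value = 1 ⊕ 0 ⊕ 0 = 1.
A winning move leaves total XOR = 0, i.e. changes one component's Grundy value g to g ⊕ X where X is the current total.
Heap A: need g' = 1⊕1 = 0. Options: 9−1→G=0, 9−3→G=0, 9−7→G=0. Hits: 3.
Heap B: need g' = 0⊕1 = 1. Options: 24−1→G=2, 24−2→G=1, 24−4→G=2, 24−8→G=1. Hits: 2.
Heap C: need g' = 0⊕1 = 1. Options: 9−1→G=1, 9−6→G=1. Hits: 2.

7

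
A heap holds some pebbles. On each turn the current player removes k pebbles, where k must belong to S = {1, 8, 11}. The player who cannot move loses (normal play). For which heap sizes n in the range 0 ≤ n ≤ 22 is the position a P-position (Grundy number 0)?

n :  0  1  2  3  4  5  6  7  8  9 10 11 12 13 14 15 16 17 18 19 20 21 22
G :  0  1  0  1  0  1  0  1  2  0  1  2  3  2  3  2  0  1  0  1  2  0  1
P-positions are exactly the n with G(n) = 0.

0, 2, 4, 6, 9, 16, 18, 21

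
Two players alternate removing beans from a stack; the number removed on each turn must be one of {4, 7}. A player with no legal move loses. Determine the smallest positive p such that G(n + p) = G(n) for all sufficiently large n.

G(0) = 0
G(1) = mex{} = 0
G(2) = mex{} = 0
G(3) = mex{} = 0
G(4) = mex{0} = 1
G(5) = mex{0} = 1
G(6) = mex{0} = 1
G(7) = mex{0,0} = 1
G(8) = mex{1,0} = 2
G(9) = mex{1,0} = 2
G(10) = mex{1,0} = 2
G(11) = mex{1,1} = 0
G(12) = mex{2,1} = 0
G(13) = mex{2,1} = 0
G(14) = mex{2,1} = 0
G(15) = mex{0,2} = 1
G(16) = mex{0,2} = 1
G(17) = mex{0,2} = 1
G(18) = mex{0,0} = 1
G(19) = mex{1,0} = 2
G(20) = mex{1,0} = 2
G(21) = mex{1,0} = 2
G(22) = mex{1,1} = 0
G(23) = mex{2,1} = 0
G(n+11) = G(n) holds for n = 0,…,6 (a full window of length max(S) = 7), so the sequence is purely periodic with period 11.

11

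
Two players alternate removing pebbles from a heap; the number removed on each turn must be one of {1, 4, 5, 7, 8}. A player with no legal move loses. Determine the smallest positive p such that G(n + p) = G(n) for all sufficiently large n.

n :  0  1  2  3  4  5  6  7  8  9 10 11 12 13 14 15 16 17 18 19 20 21 22 23
G :  0  1  0  1  2  3  2  3  4  5  4  0  1  0  1  2  3  2  3  4  5  4  0  1
G(n+11) = G(n) holds for n = 0,…,7 (a full window of length max(S) = 8), so the sequence is purely periodic with period 11.

11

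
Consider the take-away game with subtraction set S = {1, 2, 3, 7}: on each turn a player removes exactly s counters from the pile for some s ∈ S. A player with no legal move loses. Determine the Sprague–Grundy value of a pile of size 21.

1

G(0) = 0
G(1) = mex{0} = 1
G(2) = mex{1,0} = 2
G(3) = mex{2,1,0} = 3
G(4) = mex{3,2,1} = 0
G(5) = mex{0,3,2} = 1
G(6) = mex{1,0,3} = 2
G(7) = mex{2,1,0,0} = 3
G(8) = mex{3,2,1,1} = 0
G(9) = mex{0,3,2,2} = 1
G(10) = mex{1,0,3,3} = 2
G(11) = mex{2,1,0,0} = 3
G(12) = mex{3,2,1,1} = 0
G(13) = mex{0,3,2,2} = 1
G(14) = mex{1,0,3,3} = 2
G(15) = mex{2,1,0,0} = 3
G(16) = mex{3,2,1,1} = 0
G(17) = mex{0,3,2,2} = 1
G(18) = mex{1,0,3,3} = 2
G(19) = mex{2,1,0,0} = 3
G(20) = mex{3,2,1,1} = 0
G(21) = mex{0,3,2,2} = 1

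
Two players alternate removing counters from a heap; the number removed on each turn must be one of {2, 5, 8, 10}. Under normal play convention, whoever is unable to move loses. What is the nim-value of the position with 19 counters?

0

G(0) = 0
G(1) = mex{} = 0
G(2) = mex{0} = 1
G(3) = mex{0} = 1
G(4) = mex{1} = 0
G(5) = mex{1,0} = 2
G(6) = mex{0,0} = 1
G(7) = mex{2,1} = 0
G(8) = mex{1,1,0} = 2
G(9) = mex{0,0,0} = 1
G(10) = mex{2,2,1,0} = 3
G(11) = mex{1,1,1,0} = 2
G(12) = mex{3,0,0,1} = 2
G(13) = mex{2,2,2,1} = 0
G(14) = mex{2,1,1,0} = 3
G(15) = mex{0,3,0,2} = 1
G(16) = mex{3,2,2,1} = 0
G(17) = mex{1,2,1,0} = 3
G(18) = mex{0,0,3,2} = 1
G(19) = mex{3,3,2,1} = 0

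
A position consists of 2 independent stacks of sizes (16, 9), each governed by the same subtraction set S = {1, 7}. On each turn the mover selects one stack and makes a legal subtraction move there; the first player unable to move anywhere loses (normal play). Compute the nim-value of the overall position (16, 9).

1

All stacks use S = {1, 7}:
n :  0  1  2  3  4  5  6  7  8  9 10 11 12 13 14 15 16
G :  0  1  0  1  0  1  0  1  0  1  0  1  0  1  0  1  0
Stack A: G(16) = 0.
Stack B: G(9) = 1.
Combined Grundy value = 0 ⊕ 1 = 1.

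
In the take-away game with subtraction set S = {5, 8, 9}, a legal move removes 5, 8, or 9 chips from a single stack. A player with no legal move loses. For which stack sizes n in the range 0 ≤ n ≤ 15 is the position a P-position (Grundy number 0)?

0, 1, 2, 3, 4, 14, 15

G(0) = 0
G(1) = mex{} = 0
G(2) = mex{} = 0
G(3) = mex{} = 0
G(4) = mex{} = 0
G(5) = mex{0} = 1
G(6) = mex{0} = 1
G(7) = mex{0} = 1
G(8) = mex{0,0} = 1
G(9) = mex{0,0,0} = 1
G(10) = mex{1,0,0} = 2
G(11) = mex{1,0,0} = 2
G(12) = mex{1,0,0} = 2
G(13) = mex{1,1,0} = 2
G(14) = mex{1,1,1} = 0
G(15) = mex{2,1,1} = 0
P-positions are exactly the n with G(n) = 0.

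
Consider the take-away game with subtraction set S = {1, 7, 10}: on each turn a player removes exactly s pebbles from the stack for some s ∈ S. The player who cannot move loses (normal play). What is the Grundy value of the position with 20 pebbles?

1

G(0) = 0
G(1) = mex{0} = 1
G(2) = mex{1} = 0
G(3) = mex{0} = 1
G(4) = mex{1} = 0
G(5) = mex{0} = 1
G(6) = mex{1} = 0
G(7) = mex{0,0} = 1
G(8) = mex{1,1} = 0
G(9) = mex{0,0} = 1
G(10) = mex{1,1,0} = 2
G(11) = mex{2,0,1} = 3
G(12) = mex{3,1,0} = 2
G(13) = mex{2,0,1} = 3
G(14) = mex{3,1,0} = 2
G(15) = mex{2,0,1} = 3
G(16) = mex{3,1,0} = 2
G(17) = mex{2,2,1} = 0
G(18) = mex{0,3,0} = 1
G(19) = mex{1,2,1} = 0
G(20) = mex{0,3,2} = 1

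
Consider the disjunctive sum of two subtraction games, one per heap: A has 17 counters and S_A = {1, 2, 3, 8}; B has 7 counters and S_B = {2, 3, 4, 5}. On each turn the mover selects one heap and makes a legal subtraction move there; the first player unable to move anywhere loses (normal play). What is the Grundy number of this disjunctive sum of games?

Heap A, S = {1, 2, 3, 8}:
n :  0  1  2  3  4  5  6  7  8  9 10 11 12 13 14 15 16 17
G :  0  1  2  3  0  1  2  3  4  0  1  2  3  0  1  2  3  4
G_A(17) = 4.
Heap B, S = {2, 3, 4, 5}:
n : 0 1 2 3 4 5 6 7
G : 0 0 1 1 2 2 3 0
G_B(7) = 0.
Combined Grundy value = 4 ⊕ 0 = 4.

4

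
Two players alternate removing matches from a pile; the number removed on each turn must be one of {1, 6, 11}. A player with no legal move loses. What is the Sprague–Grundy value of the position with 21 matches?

0

n :  0  1  2  3  4  5  6  7  8  9 10 11 12 13 14 15 16 17 18 19 20 21
G :  0  1  0  1  0  1  2  0  1  0  1  2  0  1  0  1  0  1  2  0  1  0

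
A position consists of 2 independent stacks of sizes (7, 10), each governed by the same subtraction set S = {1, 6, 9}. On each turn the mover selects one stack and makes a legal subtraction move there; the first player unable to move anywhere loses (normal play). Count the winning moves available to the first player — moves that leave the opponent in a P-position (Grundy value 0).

All stacks use S = {1, 6, 9}:
G(0) = 0
G(1) = mex{0} = 1
G(2) = mex{1} = 0
G(3) = mex{0} = 1
G(4) = mex{1} = 0
G(5) = mex{0} = 1
G(6) = mex{1,0} = 2
G(7) = mex{2,1} = 0
G(8) = mex{0,0} = 1
G(9) = mex{1,1,0} = 2
G(10) = mex{2,0,1} = 3
Stack A: G(7) = 0.
Stack B: G(10) = 3.
Combined Grundy value = 0 ⊕ 3 = 3.
A winning move leaves total XOR = 0, i.e. changes one component's Grundy value g to g ⊕ X where X is the current total.
Stack A: need g' = 0⊕3 = 3. Options: 7−1→G=2, 7−6→G=1. Hits: 0.
Stack B: need g' = 3⊕3 = 0. Options: 10−1→G=2, 10−6→G=0, 10−9→G=1. Hits: 1.

1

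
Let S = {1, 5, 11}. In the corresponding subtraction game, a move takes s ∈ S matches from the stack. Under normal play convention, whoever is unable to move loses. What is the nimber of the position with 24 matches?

0

G(0) = 0
G(1) = mex{0} = 1
G(2) = mex{1} = 0
G(3) = mex{0} = 1
G(4) = mex{1} = 0
G(5) = mex{0,0} = 1
G(6) = mex{1,1} = 0
G(7) = mex{0,0} = 1
G(8) = mex{1,1} = 0
G(9) = mex{0,0} = 1
G(10) = mex{1,1} = 0
G(11) = mex{0,0,0} = 1
G(12) = mex{1,1,1} = 0
G(13) = mex{0,0,0} = 1
G(14) = mex{1,1,1} = 0
G(15) = mex{0,0,0} = 1
G(16) = mex{1,1,1} = 0
G(17) = mex{0,0,0} = 1
G(18) = mex{1,1,1} = 0
G(19) = mex{0,0,0} = 1
G(20) = mex{1,1,1} = 0
G(21) = mex{0,0,0} = 1
G(22) = mex{1,1,1} = 0
G(23) = mex{0,0,0} = 1
G(24) = mex{1,1,1} = 0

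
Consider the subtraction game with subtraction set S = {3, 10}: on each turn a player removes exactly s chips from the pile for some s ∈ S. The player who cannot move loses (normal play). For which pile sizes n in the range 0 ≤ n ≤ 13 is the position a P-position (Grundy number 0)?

0, 1, 2, 6, 7, 8, 13

n :  0  1  2  3  4  5  6  7  8  9 10 11 12 13
G :  0  0  0  1  1  1  0  0  0  1  1  1  2  0
P-positions are exactly the n with G(n) = 0.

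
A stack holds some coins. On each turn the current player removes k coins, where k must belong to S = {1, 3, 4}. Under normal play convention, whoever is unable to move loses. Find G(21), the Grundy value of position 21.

0

n :  0  1  2  3  4  5  6  7  8  9 10 11 12 13 14 15 16 17 18 19 20 21
G :  0  1  0  1  2  3  2  0  1  0  1  2  3  2  0  1  0  1  2  3  2  0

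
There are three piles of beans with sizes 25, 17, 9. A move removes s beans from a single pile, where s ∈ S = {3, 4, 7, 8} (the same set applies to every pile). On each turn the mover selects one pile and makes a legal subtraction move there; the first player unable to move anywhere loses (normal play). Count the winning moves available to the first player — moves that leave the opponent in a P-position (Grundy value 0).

0

All piles use S = {3, 4, 7, 8}:
G(0) = 0
G(1) = mex{} = 0
G(2) = mex{} = 0
G(3) = mex{0} = 1
G(4) = mex{0,0} = 1
G(5) = mex{0,0} = 1
G(6) = mex{1,0} = 2
G(7) = mex{1,1,0} = 2
G(8) = mex{1,1,0,0} = 2
G(9) = mex{2,1,0,0} = 3
G(10) = mex{2,2,1,0} = 3
G(11) = mex{2,2,1,1} = 0
G(12) = mex{3,2,1,1} = 0
G(13) = mex{3,3,2,1} = 0
G(14) = mex{0,3,2,2} = 1
G(15) = mex{0,0,2,2} = 1
G(16) = mex{0,0,3,2} = 1
G(17) = mex{1,0,3,3} = 2
G(18) = mex{1,1,0,3} = 2
G(19) = mex{1,1,0,0} = 2
G(20) = mex{2,1,0,0} = 3
G(21) = mex{2,2,1,0} = 3
G(22) = mex{2,2,1,1} = 0
G(23) = mex{3,2,1,1} = 0
G(24) = mex{3,3,2,1} = 0
G(25) = mex{0,3,2,2} = 1
Pile A: G(25) = 1.
Pile B: G(17) = 2.
Pile C: G(9) = 3.
Combined Grundy value = 1 ⊕ 2 ⊕ 3 = 0.
A winning move leaves total XOR = 0, i.e. changes one component's Grundy value g to g ⊕ X where X is the current total.
Pile A: target g' = 1⊕0 = 1, but every legal move changes the Grundy value (mex property), so 0 moves.
Pile B: target g' = 2⊕0 = 2, but every legal move changes the Grundy value (mex property), so 0 moves.
Pile C: target g' = 3⊕0 = 3, but every legal move changes the Grundy value (mex property), so 0 moves.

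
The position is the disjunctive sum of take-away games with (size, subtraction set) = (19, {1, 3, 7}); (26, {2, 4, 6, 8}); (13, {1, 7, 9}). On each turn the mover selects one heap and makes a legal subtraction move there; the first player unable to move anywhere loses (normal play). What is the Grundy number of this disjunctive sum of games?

Heap A, S = {1, 3, 7}:
G(0) = 0
G(1) = mex{0} = 1
G(2) = mex{1} = 0
G(3) = mex{0,0} = 1
G(4) = mex{1,1} = 0
G(5) = mex{0,0} = 1
G(6) = mex{1,1} = 0
G(7) = mex{0,0,0} = 1
G(8) = mex{1,1,1} = 0
G(9) = mex{0,0,0} = 1
G(10) = mex{1,1,1} = 0
G(11) = mex{0,0,0} = 1
G(12) = mex{1,1,1} = 0
G(13) = mex{0,0,0} = 1
G(14) = mex{1,1,1} = 0
G(15) = mex{0,0,0} = 1
G(16) = mex{1,1,1} = 0
G(17) = mex{0,0,0} = 1
G(18) = mex{1,1,1} = 0
G(19) = mex{0,0,0} = 1
G_A(19) = 1.
Heap B, S = {2, 4, 6, 8}:
n :  0  1  2  3  4  5  6  7  8  9 10 11 12 13 14 15 16 17 18 19 20 21 22 23 24 25 26
G :  0  0  1  1  2  2  3  3  4  4  0  0  1  1  2  2  3  3  4  4  0  0  1  1  2  2  3
G_B(26) = 3.
Heap C, S = {1, 7, 9}:
n :  0  1  2  3  4  5  6  7  8  9 10 11 12 13
G :  0  1  0  1  0  1  0  1  0  1  0  1  0  1
G_C(13) = 1.
Combined Grundy value = 1 ⊕ 3 ⊕ 1 = 3.

3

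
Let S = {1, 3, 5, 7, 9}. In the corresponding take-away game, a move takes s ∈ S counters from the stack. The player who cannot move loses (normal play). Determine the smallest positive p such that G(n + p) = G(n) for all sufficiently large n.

G(0) = 0
G(1) = mex{0} = 1
G(2) = mex{1} = 0
G(3) = mex{0,0} = 1
G(4) = mex{1,1} = 0
G(5) = mex{0,0,0} = 1
G(6) = mex{1,1,1} = 0
G(7) = mex{0,0,0,0} = 1
G(8) = mex{1,1,1,1} = 0
G(9) = mex{0,0,0,0,0} = 1
G(10) = mex{1,1,1,1,1} = 0
G(11) = mex{0,0,0,0,0} = 1
G(12) = mex{1,1,1,1,1} = 0
G(13) = mex{0,0,0,0,0} = 1
G(14) = mex{1,1,1,1,1} = 0
G(n+2) = G(n) holds for n = 0,…,8 (a full window of length max(S) = 9), so the sequence is purely periodic with period 2.

2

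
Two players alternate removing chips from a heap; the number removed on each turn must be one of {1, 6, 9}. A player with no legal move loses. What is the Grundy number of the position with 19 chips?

0

G(0) = 0
G(1) = mex{0} = 1
G(2) = mex{1} = 0
G(3) = mex{0} = 1
G(4) = mex{1} = 0
G(5) = mex{0} = 1
G(6) = mex{1,0} = 2
G(7) = mex{2,1} = 0
G(8) = mex{0,0} = 1
G(9) = mex{1,1,0} = 2
G(10) = mex{2,0,1} = 3
G(11) = mex{3,1,0} = 2
G(12) = mex{2,2,1} = 0
G(13) = mex{0,0,0} = 1
G(14) = mex{1,1,1} = 0
G(15) = mex{0,2,2} = 1
G(16) = mex{1,3,0} = 2
G(17) = mex{2,2,1} = 0
G(18) = mex{0,0,2} = 1
G(19) = mex{1,1,3} = 0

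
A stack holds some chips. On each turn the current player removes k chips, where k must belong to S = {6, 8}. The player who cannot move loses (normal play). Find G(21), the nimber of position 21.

1

n :  0  1  2  3  4  5  6  7  8  9 10 11 12 13 14 15 16 17 18 19 20 21
G :  0  0  0  0  0  0  1  1  1  1  1  1  2  2  0  0  0  0  0  0  1  1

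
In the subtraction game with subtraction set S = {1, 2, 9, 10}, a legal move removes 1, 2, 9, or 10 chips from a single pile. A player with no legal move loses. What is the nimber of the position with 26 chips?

n :  0  1  2  3  4  5  6  7  8  9 10 11 12 13 14 15 16 17 18 19 20 21 22 23 24 25 26
G :  0  1  2  0  1  2  0  1  2  3  4  0  1  2  0  1  2  0  1  2  3  4  0  1  2  0  1

1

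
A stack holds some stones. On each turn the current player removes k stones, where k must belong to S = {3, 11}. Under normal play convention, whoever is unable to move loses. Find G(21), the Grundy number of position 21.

n :  0  1  2  3  4  5  6  7  8  9 10 11 12 13 14 15 16 17 18 19 20 21
G :  0  0  0  1  1  1  0  0  0  1  1  1  2  2  0  0  0  1  1  1  0  0

0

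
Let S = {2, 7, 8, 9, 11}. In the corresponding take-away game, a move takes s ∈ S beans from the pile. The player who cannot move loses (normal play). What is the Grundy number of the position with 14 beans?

3

n :  0  1  2  3  4  5  6  7  8  9 10 11 12 13 14
G :  0  0  1  1  0  0  1  1  2  2  3  3  2  2  3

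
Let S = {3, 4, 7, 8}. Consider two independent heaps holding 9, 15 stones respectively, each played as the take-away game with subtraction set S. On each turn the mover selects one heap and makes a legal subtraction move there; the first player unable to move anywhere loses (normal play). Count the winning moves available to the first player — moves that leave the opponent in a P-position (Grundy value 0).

All heaps use S = {3, 4, 7, 8}:
G(0) = 0
G(1) = mex{} = 0
G(2) = mex{} = 0
G(3) = mex{0} = 1
G(4) = mex{0,0} = 1
G(5) = mex{0,0} = 1
G(6) = mex{1,0} = 2
G(7) = mex{1,1,0} = 2
G(8) = mex{1,1,0,0} = 2
G(9) = mex{2,1,0,0} = 3
G(10) = mex{2,2,1,0} = 3
G(11) = mex{2,2,1,1} = 0
G(12) = mex{3,2,1,1} = 0
G(13) = mex{3,3,2,1} = 0
G(14) = mex{0,3,2,2} = 1
G(15) = mex{0,0,2,2} = 1
Heap A: G(9) = 3.
Heap B: G(15) = 1.
Combined Grundy value = 3 ⊕ 1 = 2.
A winning move leaves total XOR = 0, i.e. changes one component's Grundy value g to g ⊕ X where X is the current total.
Heap A: need g' = 3⊕2 = 1. Options: 9−3→G=2, 9−4→G=1, 9−7→G=0, 9−8→G=0. Hits: 1.
Heap B: need g' = 1⊕2 = 3. Options: 15−3→G=0, 15−4→G=0, 15−7→G=2, 15−8→G=2. Hits: 0.

1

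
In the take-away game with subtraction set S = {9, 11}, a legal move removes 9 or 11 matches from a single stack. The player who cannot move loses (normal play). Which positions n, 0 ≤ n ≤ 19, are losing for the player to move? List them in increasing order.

0, 1, 2, 3, 4, 5, 6, 7, 8

n :  0  1  2  3  4  5  6  7  8  9 10 11 12 13 14 15 16 17 18 19
G :  0  0  0  0  0  0  0  0  0  1  1  1  1  1  1  1  1  1  2  2
P-positions are exactly the n with G(n) = 0.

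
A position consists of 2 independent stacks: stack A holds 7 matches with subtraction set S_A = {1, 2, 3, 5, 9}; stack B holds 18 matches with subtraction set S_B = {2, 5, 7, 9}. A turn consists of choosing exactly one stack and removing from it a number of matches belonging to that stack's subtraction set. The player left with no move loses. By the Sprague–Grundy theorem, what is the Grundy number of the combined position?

Stack A, S = {1, 2, 3, 5, 9}:
n : 0 1 2 3 4 5 6 7
G : 0 1 2 3 0 1 2 3
G_A(7) = 3.
Stack B, S = {2, 5, 7, 9}:
n :  0  1  2  3  4  5  6  7  8  9 10 11 12 13 14 15 16 17 18
G :  0  0  1  1  0  2  1  3  2  2  3  3  0  4  1  0  0  1  1
G_B(18) = 1.
Combined Grundy value = 3 ⊕ 1 = 2.

2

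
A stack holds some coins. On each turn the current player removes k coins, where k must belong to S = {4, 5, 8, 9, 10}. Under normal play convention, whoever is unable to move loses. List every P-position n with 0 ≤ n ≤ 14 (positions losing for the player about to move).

G(0) = 0
G(1) = mex{} = 0
G(2) = mex{} = 0
G(3) = mex{} = 0
G(4) = mex{0} = 1
G(5) = mex{0,0} = 1
G(6) = mex{0,0} = 1
G(7) = mex{0,0} = 1
G(8) = mex{1,0,0} = 2
G(9) = mex{1,1,0,0} = 2
G(10) = mex{1,1,0,0,0} = 2
G(11) = mex{1,1,0,0,0} = 2
G(12) = mex{2,1,1,0,0} = 3
G(13) = mex{2,2,1,1,0} = 3
G(14) = mex{2,2,1,1,1} = 0
P-positions are exactly the n with G(n) = 0.

0, 1, 2, 3, 14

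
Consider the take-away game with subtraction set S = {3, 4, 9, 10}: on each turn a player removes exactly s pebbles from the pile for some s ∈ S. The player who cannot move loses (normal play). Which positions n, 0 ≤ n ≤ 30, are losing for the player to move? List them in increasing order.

0, 1, 2, 7, 8, 13, 14, 15, 20, 21, 26, 27, 28

G(0) = 0
G(1) = mex{} = 0
G(2) = mex{} = 0
G(3) = mex{0} = 1
G(4) = mex{0,0} = 1
G(5) = mex{0,0} = 1
G(6) = mex{1,0} = 2
G(7) = mex{1,1} = 0
G(8) = mex{1,1} = 0
G(9) = mex{2,1,0} = 3
G(10) = mex{0,2,0,0} = 1
G(11) = mex{0,0,0,0} = 1
G(12) = mex{3,0,1,0} = 2
G(13) = mex{1,3,1,1} = 0
G(14) = mex{1,1,1,1} = 0
G(15) = mex{2,1,2,1} = 0
G(16) = mex{0,2,0,2} = 1
G(17) = mex{0,0,0,0} = 1
G(18) = mex{0,0,3,0} = 1
G(19) = mex{1,0,1,3} = 2
G(20) = mex{1,1,1,1} = 0
G(21) = mex{1,1,2,1} = 0
G(22) = mex{2,1,0,2} = 3
G(23) = mex{0,2,0,0} = 1
G(24) = mex{0,0,0,0} = 1
G(25) = mex{3,0,1,0} = 2
G(26) = mex{1,3,1,1} = 0
G(27) = mex{1,1,1,1} = 0
G(28) = mex{2,1,2,1} = 0
G(29) = mex{0,2,0,2} = 1
G(30) = mex{0,0,0,0} = 1
P-positions are exactly the n with G(n) = 0.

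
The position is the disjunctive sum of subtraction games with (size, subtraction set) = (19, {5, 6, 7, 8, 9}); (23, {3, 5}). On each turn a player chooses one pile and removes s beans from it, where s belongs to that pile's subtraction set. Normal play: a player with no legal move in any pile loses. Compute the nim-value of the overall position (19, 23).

3

Pile A, S = {5, 6, 7, 8, 9}:
G(0) = 0
G(1) = mex{} = 0
G(2) = mex{} = 0
G(3) = mex{} = 0
G(4) = mex{} = 0
G(5) = mex{0} = 1
G(6) = mex{0,0} = 1
G(7) = mex{0,0,0} = 1
G(8) = mex{0,0,0,0} = 1
G(9) = mex{0,0,0,0,0} = 1
G(10) = mex{1,0,0,0,0} = 2
G(11) = mex{1,1,0,0,0} = 2
G(12) = mex{1,1,1,0,0} = 2
G(13) = mex{1,1,1,1,0} = 2
G(14) = mex{1,1,1,1,1} = 0
G(15) = mex{2,1,1,1,1} = 0
G(16) = mex{2,2,1,1,1} = 0
G(17) = mex{2,2,2,1,1} = 0
G(18) = mex{2,2,2,2,1} = 0
G(19) = mex{0,2,2,2,2} = 1
G_A(19) = 1.
Pile B, S = {3, 5}:
n :  0  1  2  3  4  5  6  7  8  9 10 11 12 13 14 15 16 17 18 19 20 21 22 23
G :  0  0  0  1  1  1  2  2  0  0  0  1  1  1  2  2  0  0  0  1  1  1  2  2
G_B(23) = 2.
Combined Grundy value = 1 ⊕ 2 = 3.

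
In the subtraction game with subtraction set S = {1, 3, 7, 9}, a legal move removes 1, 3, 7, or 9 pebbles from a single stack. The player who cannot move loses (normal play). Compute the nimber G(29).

1

n :  0  1  2  3  4  5  6  7  8  9 10 11 12 13 14 15 16 17 18 19 20 21 22 23 24 25 26 27 28 29
G :  0  1  0  1  0  1  0  1  0  1  0  1  0  1  0  1  0  1  0  1  0  1  0  1  0  1  0  1  0  1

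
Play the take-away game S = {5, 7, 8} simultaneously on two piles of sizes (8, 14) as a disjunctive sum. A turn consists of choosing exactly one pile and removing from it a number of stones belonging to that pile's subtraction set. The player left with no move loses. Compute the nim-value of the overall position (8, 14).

All piles use S = {5, 7, 8}:
n :  0  1  2  3  4  5  6  7  8  9 10 11 12 13 14
G :  0  0  0  0  0  1  1  1  1  1  2  2  2  0  0
Pile A: G(8) = 1.
Pile B: G(14) = 0.
Combined Grundy value = 1 ⊕ 0 = 1.

1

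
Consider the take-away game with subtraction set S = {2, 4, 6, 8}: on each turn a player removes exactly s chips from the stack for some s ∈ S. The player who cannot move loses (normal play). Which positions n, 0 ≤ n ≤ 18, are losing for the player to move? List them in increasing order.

n :  0  1  2  3  4  5  6  7  8  9 10 11 12 13 14 15 16 17 18
G :  0  0  1  1  2  2  3  3  4  4  0  0  1  1  2  2  3  3  4
P-positions are exactly the n with G(n) = 0.

0, 1, 10, 11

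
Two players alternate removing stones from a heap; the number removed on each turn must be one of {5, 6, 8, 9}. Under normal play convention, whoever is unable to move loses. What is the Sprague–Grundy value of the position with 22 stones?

G(0) = 0
G(1) = mex{} = 0
G(2) = mex{} = 0
G(3) = mex{} = 0
G(4) = mex{} = 0
G(5) = mex{0} = 1
G(6) = mex{0,0} = 1
G(7) = mex{0,0} = 1
G(8) = mex{0,0,0} = 1
G(9) = mex{0,0,0,0} = 1
G(10) = mex{1,0,0,0} = 2
G(11) = mex{1,1,0,0} = 2
G(12) = mex{1,1,0,0} = 2
G(13) = mex{1,1,1,0} = 2
G(14) = mex{1,1,1,1} = 0
G(15) = mex{2,1,1,1} = 0
G(16) = mex{2,2,1,1} = 0
G(17) = mex{2,2,1,1} = 0
G(18) = mex{2,2,2,1} = 0
G(19) = mex{0,2,2,2} = 1
G(20) = mex{0,0,2,2} = 1
G(21) = mex{0,0,2,2} = 1
G(22) = mex{0,0,0,2} = 1

1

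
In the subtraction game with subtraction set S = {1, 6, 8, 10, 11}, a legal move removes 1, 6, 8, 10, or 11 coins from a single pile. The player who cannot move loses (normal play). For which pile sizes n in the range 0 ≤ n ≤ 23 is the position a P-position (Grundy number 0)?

0, 2, 4, 7, 9, 16, 21, 23

n :  0  1  2  3  4  5  6  7  8  9 10 11 12 13 14 15 16 17 18 19 20 21 22 23
G :  0  1  0  1  0  1  2  0  1  0  1  2  3  2  3  2  0  1  2  3  2  0  1  0
P-positions are exactly the n with G(n) = 0.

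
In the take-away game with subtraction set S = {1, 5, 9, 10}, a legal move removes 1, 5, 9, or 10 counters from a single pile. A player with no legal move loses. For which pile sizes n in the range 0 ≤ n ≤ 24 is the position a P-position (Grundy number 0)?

G(0) = 0
G(1) = mex{0} = 1
G(2) = mex{1} = 0
G(3) = mex{0} = 1
G(4) = mex{1} = 0
G(5) = mex{0,0} = 1
G(6) = mex{1,1} = 0
G(7) = mex{0,0} = 1
G(8) = mex{1,1} = 0
G(9) = mex{0,0,0} = 1
G(10) = mex{1,1,1,0} = 2
G(11) = mex{2,0,0,1} = 3
G(12) = mex{3,1,1,0} = 2
G(13) = mex{2,0,0,1} = 3
G(14) = mex{3,1,1,0} = 2
G(15) = mex{2,2,0,1} = 3
G(16) = mex{3,3,1,0} = 2
G(17) = mex{2,2,0,1} = 3
G(18) = mex{3,3,1,0} = 2
G(19) = mex{2,2,2,1} = 0
G(20) = mex{0,3,3,2} = 1
G(21) = mex{1,2,2,3} = 0
G(22) = mex{0,3,3,2} = 1
G(23) = mex{1,2,2,3} = 0
G(24) = mex{0,0,3,2} = 1
P-positions are exactly the n with G(n) = 0.

0, 2, 4, 6, 8, 19, 21, 23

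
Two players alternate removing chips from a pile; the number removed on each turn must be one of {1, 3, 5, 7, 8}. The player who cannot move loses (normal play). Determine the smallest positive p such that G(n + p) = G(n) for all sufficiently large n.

n :  0  1  2  3  4  5  6  7  8  9 10 11 12 13 14 15 16 17 18 19 20 21 22 23 24 25 26 27 28 29 30 31
G :  0  1  0  1  0  1  0  1  2  3  2  3  2  3  2  0  1  0  1  0  1  0  1  2  3  2  3  2  3  2  0  1
G(n+15) = G(n) holds for n = 0,…,7 (a full window of length max(S) = 8), so the sequence is purely periodic with period 15.

15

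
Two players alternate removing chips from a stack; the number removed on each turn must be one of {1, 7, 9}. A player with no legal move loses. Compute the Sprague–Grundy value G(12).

0

n :  0  1  2  3  4  5  6  7  8  9 10 11 12
G :  0  1  0  1  0  1  0  1  0  1  0  1  0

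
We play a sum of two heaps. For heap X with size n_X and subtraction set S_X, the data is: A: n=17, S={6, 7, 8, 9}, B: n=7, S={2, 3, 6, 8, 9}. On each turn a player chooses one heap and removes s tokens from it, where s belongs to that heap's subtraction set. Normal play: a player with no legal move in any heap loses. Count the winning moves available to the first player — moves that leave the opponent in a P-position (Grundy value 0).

6

Heap A, S = {6, 7, 8, 9}:
n :  0  1  2  3  4  5  6  7  8  9 10 11 12 13 14 15 16 17
G :  0  0  0  0  0  0  1  1  1  1  1  1  2  2  2  0  0  0
G_A(17) = 0.
Heap B, S = {2, 3, 6, 8, 9}:
G(0) = 0
G(1) = mex{} = 0
G(2) = mex{0} = 1
G(3) = mex{0,0} = 1
G(4) = mex{1,0} = 2
G(5) = mex{1,1} = 0
G(6) = mex{2,1,0} = 3
G(7) = mex{0,2,0} = 1
G_B(7) = 1.
Combined Grundy value = 0 ⊕ 1 = 1.
A winning move leaves total XOR = 0, i.e. changes one component's Grundy value g to g ⊕ X where X is the current total.
Heap A: need g' = 0⊕1 = 1. Options: 17−6→G=1, 17−7→G=1, 17−8→G=1, 17−9→G=1. Hits: 4.
Heap B: need g' = 1⊕1 = 0. Options: 7−2→G=0, 7−3→G=2, 7−6→G=0. Hits: 2.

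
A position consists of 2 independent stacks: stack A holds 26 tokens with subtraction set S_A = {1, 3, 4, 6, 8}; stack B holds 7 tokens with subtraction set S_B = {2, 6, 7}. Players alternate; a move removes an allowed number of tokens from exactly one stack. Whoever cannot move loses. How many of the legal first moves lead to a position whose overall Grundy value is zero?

Stack A, S = {1, 3, 4, 6, 8}:
n :  0  1  2  3  4  5  6  7  8  9 10 11 12 13 14 15 16 17 18 19 20 21 22 23 24 25 26
G :  0  1  0  1  2  3  2  0  1  0  1  2  3  2  0  1  0  1  2  3  2  0  1  0  1  2  3
G_A(26) = 3.
Stack B, S = {2, 6, 7}:
n : 0 1 2 3 4 5 6 7
G : 0 0 1 1 0 0 1 1
G_B(7) = 1.
Combined Grundy value = 3 ⊕ 1 = 2.
A winning move leaves total XOR = 0, i.e. changes one component's Grundy value g to g ⊕ X where X is the current total.
Stack A: need g' = 3⊕2 = 1. Options: 26−1→G=2, 26−3→G=0, 26−4→G=1, 26−6→G=2, 26−8→G=2. Hits: 1.
Stack B: need g' = 1⊕2 = 3. Options: 7−2→G=0, 7−6→G=0, 7−7→G=0. Hits: 0.

1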